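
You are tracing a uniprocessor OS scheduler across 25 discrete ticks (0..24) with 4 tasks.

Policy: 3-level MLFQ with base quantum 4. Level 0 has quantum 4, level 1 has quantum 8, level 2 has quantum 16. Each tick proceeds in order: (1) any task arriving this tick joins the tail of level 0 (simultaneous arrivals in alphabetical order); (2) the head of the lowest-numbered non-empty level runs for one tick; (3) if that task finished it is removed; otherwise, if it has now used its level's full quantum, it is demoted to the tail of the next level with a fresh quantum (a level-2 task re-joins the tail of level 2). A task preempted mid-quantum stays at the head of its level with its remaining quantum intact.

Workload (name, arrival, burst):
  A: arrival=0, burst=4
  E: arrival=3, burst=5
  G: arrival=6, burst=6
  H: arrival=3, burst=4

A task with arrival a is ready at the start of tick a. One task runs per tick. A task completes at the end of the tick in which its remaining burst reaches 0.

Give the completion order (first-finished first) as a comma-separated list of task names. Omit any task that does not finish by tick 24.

completion order = A, H, E, G

t=0: L0/L1/L2 = A/-/- → run A
t=1: L0/L1/L2 = A/-/- → run A
t=2: L0/L1/L2 = A/-/- → run A
t=3: L0/L1/L2 = AEH/-/- → run A
t=4: L0/L1/L2 = EH/-/- → run E
t=5: L0/L1/L2 = EH/-/- → run E
t=6: L0/L1/L2 = EHG/-/- → run E
t=7: L0/L1/L2 = EHG/-/- → run E
t=8: L0/L1/L2 = HG/E/- → run H
t=9: L0/L1/L2 = HG/E/- → run H
t=10: L0/L1/L2 = HG/E/- → run H
t=11: L0/L1/L2 = HG/E/- → run H
t=12: L0/L1/L2 = G/E/- → run G
t=13: L0/L1/L2 = G/E/- → run G
t=14: L0/L1/L2 = G/E/- → run G
t=15: L0/L1/L2 = G/E/- → run G
t=16: L0/L1/L2 = -/EG/- → run E
t=17: L0/L1/L2 = -/G/- → run G
t=18: L0/L1/L2 = -/G/- → run G
t=19: (idle)
t=20: (idle)
t=21: (idle)
t=22: (idle)
t=23: (idle)
t=24: (idle)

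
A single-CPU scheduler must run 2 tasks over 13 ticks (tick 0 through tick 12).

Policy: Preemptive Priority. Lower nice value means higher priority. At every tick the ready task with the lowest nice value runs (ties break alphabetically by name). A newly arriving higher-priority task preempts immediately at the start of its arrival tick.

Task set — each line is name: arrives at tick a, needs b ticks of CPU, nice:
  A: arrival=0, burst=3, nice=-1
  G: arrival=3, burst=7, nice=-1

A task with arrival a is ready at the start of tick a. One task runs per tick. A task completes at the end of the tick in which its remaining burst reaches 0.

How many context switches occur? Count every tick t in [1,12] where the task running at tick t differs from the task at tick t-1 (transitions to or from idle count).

context switches = 2

t=0: ready={A} → run A
t=1: ready={A} → run A
t=2: ready={A} → run A
t=3: ready={G} → run G
t=4: ready={G} → run G
t=5: ready={G} → run G
t=6: ready={G} → run G
t=7: ready={G} → run G
t=8: ready={G} → run G
t=9: ready={G} → run G
t=10: (idle)
t=11: (idle)
t=12: (idle)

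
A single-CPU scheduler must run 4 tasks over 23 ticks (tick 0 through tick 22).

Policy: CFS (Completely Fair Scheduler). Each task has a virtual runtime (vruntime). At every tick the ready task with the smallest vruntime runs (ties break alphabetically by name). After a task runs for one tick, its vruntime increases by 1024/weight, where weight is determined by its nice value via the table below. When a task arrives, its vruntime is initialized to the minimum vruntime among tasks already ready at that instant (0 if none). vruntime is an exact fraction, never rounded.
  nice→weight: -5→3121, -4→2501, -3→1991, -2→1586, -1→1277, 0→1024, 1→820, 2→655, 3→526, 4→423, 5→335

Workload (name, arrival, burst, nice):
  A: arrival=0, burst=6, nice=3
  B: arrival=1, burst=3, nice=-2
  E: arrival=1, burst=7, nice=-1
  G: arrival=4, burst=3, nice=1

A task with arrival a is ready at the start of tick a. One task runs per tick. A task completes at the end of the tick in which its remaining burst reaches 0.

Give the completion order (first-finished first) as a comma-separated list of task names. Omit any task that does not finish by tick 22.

completion order = B, G, E, A

t=0: vr[A=0] → run A
t=1: vr[A=512/263 B=512/263 E=512/263] → run A
t=2: vr[A=1024/263 B=512/263 E=512/263] → run B
t=3: vr[A=1024/263 B=540672/208559 E=512/263] → run E
t=4: vr[A=1024/263 B=540672/208559 E=923136/335851 G=540672/208559] → run B
t=5: vr[A=1024/263 B=675328/208559 E=923136/335851 G=540672/208559] → run G
t=6: vr[A=1024/263 B=675328/208559 E=923136/335851 G=164228864/42754595] → run E
t=7: vr[A=1024/263 B=675328/208559 E=1192448/335851 G=164228864/42754595] → run B
t=8: vr[A=1024/263 E=1192448/335851 G=164228864/42754595] → run E
t=9: vr[A=1024/263 E=1461760/335851 G=164228864/42754595] → run G
t=10: vr[A=1024/263 E=1461760/335851 G=217619968/42754595] → run A
t=11: vr[A=1536/263 E=1461760/335851 G=217619968/42754595] → run E
t=12: vr[A=1536/263 E=1731072/335851 G=217619968/42754595] → run G
t=13: vr[A=1536/263 E=1731072/335851] → run E
t=14: vr[A=1536/263 E=2000384/335851] → run A
t=15: vr[A=2048/263 E=2000384/335851] → run E
t=16: vr[A=2048/263 E=2269696/335851] → run E
t=17: vr[A=2048/263] → run A
t=18: vr[A=2560/263] → run A
t=19: (idle)
t=20: (idle)
t=21: (idle)
t=22: (idle)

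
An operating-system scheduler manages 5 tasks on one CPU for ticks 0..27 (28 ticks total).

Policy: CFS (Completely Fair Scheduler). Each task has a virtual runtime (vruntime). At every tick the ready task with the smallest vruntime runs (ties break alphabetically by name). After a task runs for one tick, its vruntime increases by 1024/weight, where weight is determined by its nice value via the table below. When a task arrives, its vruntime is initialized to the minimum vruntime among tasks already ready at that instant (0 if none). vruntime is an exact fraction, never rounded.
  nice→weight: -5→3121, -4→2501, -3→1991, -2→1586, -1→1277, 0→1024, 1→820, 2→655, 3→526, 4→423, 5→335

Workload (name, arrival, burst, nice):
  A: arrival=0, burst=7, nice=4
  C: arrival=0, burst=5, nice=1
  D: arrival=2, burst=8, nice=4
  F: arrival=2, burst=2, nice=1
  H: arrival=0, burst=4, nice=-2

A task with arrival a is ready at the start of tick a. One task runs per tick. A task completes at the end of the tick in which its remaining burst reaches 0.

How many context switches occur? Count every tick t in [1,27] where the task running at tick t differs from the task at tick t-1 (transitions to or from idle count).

context switches = 22

t=0: vr[A=0 C=0 H=0] → run A
t=1: vr[A=1024/423 C=0 H=0] → run C
t=2: vr[A=1024/423 C=256/205 D=0 F=0 H=0] → run D
t=3: vr[A=1024/423 C=256/205 D=1024/423 F=0 H=0] → run F
t=4: vr[A=1024/423 C=256/205 D=1024/423 F=256/205 H=0] → run H
t=5: vr[A=1024/423 C=256/205 D=1024/423 F=256/205 H=512/793] → run H
t=6: vr[A=1024/423 C=256/205 D=1024/423 F=256/205 H=1024/793] → run C
t=7: vr[A=1024/423 C=512/205 D=1024/423 F=256/205 H=1024/793] → run F
t=8: vr[A=1024/423 C=512/205 D=1024/423 H=1024/793] → run H
t=9: vr[A=1024/423 C=512/205 D=1024/423 H=1536/793] → run H
t=10: vr[A=1024/423 C=512/205 D=1024/423] → run A
t=11: vr[A=2048/423 C=512/205 D=1024/423] → run D
t=12: vr[A=2048/423 C=512/205 D=2048/423] → run C
t=13: vr[A=2048/423 C=768/205 D=2048/423] → run C
t=14: vr[A=2048/423 C=1024/205 D=2048/423] → run A
t=15: vr[A=1024/141 C=1024/205 D=2048/423] → run D
t=16: vr[A=1024/141 C=1024/205 D=1024/141] → run C
t=17: vr[A=1024/141 D=1024/141] → run A
t=18: vr[A=4096/423 D=1024/141] → run D
t=19: vr[A=4096/423 D=4096/423] → run A
t=20: vr[A=5120/423 D=4096/423] → run D
t=21: vr[A=5120/423 D=5120/423] → run A
t=22: vr[A=2048/141 D=5120/423] → run D
t=23: vr[A=2048/141 D=2048/141] → run A
t=24: vr[D=2048/141] → run D
t=25: vr[D=7168/423] → run D
t=26: (idle)
t=27: (idle)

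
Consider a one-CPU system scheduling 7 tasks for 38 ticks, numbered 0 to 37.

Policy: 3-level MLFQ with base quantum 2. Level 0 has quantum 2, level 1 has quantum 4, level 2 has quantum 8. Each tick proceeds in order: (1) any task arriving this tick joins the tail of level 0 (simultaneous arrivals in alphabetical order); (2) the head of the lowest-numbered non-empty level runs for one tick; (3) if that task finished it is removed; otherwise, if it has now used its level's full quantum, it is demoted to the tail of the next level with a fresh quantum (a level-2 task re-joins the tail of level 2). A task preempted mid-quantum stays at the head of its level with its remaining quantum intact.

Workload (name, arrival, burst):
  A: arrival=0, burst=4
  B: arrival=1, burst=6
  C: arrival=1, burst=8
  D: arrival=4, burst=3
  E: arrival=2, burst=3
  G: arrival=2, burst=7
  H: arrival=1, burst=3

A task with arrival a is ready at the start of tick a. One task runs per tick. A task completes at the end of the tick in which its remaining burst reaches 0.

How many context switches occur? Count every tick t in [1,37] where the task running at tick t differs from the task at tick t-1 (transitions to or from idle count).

t=0: L0/L1/L2 = A/-/- → run A
t=1: L0/L1/L2 = ABCH/-/- → run A
t=2: L0/L1/L2 = BCHEG/A/- → run B
t=3: L0/L1/L2 = BCHEG/A/- → run B
t=4: L0/L1/L2 = CHEGD/AB/- → run C
t=5: L0/L1/L2 = CHEGD/AB/- → run C
t=6: L0/L1/L2 = HEGD/ABC/- → run H
t=7: L0/L1/L2 = HEGD/ABC/- → run H
t=8: L0/L1/L2 = EGD/ABCH/- → run E
t=9: L0/L1/L2 = EGD/ABCH/- → run E
t=10: L0/L1/L2 = GD/ABCHE/- → run G
t=11: L0/L1/L2 = GD/ABCHE/- → run G
t=12: L0/L1/L2 = D/ABCHEG/- → run D
t=13: L0/L1/L2 = D/ABCHEG/- → run D
t=14: L0/L1/L2 = -/ABCHEGD/- → run A
t=15: L0/L1/L2 = -/ABCHEGD/- → run A
t=16: L0/L1/L2 = -/BCHEGD/- → run B
t=17: L0/L1/L2 = -/BCHEGD/- → run B
t=18: L0/L1/L2 = -/BCHEGD/- → run B
t=19: L0/L1/L2 = -/BCHEGD/- → run B
t=20: L0/L1/L2 = -/CHEGD/- → run C
t=21: L0/L1/L2 = -/CHEGD/- → run C
t=22: L0/L1/L2 = -/CHEGD/- → run C
t=23: L0/L1/L2 = -/CHEGD/- → run C
t=24: L0/L1/L2 = -/HEGD/C → run H
t=25: L0/L1/L2 = -/EGD/C → run E
t=26: L0/L1/L2 = -/GD/C → run G
t=27: L0/L1/L2 = -/GD/C → run G
t=28: L0/L1/L2 = -/GD/C → run G
t=29: L0/L1/L2 = -/GD/C → run G
t=30: L0/L1/L2 = -/D/CG → run D
t=31: L0/L1/L2 = -/-/CG → run C
t=32: L0/L1/L2 = -/-/CG → run C
t=33: L0/L1/L2 = -/-/G → run G
t=34: (idle)
t=35: (idle)
t=36: (idle)
t=37: (idle)

context switches = 16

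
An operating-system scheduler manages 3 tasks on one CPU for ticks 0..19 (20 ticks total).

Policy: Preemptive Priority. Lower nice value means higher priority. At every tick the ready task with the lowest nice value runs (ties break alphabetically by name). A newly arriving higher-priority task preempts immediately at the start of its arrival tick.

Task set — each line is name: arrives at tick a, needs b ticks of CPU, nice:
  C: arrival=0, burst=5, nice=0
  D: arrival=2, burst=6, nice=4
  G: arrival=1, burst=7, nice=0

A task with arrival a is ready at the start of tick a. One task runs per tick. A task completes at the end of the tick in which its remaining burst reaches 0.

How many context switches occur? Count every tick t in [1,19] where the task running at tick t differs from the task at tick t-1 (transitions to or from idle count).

t=0: ready={C} → run C
t=1: ready={C,G} → run C
t=2: ready={C,D,G} → run C
t=3: ready={C,D,G} → run C
t=4: ready={C,D,G} → run C
t=5: ready={D,G} → run G
t=6: ready={D,G} → run G
t=7: ready={D,G} → run G
t=8: ready={D,G} → run G
t=9: ready={D,G} → run G
t=10: ready={D,G} → run G
t=11: ready={D,G} → run G
t=12: ready={D} → run D
t=13: ready={D} → run D
t=14: ready={D} → run D
t=15: ready={D} → run D
t=16: ready={D} → run D
t=17: ready={D} → run D
t=18: (idle)
t=19: (idle)

context switches = 3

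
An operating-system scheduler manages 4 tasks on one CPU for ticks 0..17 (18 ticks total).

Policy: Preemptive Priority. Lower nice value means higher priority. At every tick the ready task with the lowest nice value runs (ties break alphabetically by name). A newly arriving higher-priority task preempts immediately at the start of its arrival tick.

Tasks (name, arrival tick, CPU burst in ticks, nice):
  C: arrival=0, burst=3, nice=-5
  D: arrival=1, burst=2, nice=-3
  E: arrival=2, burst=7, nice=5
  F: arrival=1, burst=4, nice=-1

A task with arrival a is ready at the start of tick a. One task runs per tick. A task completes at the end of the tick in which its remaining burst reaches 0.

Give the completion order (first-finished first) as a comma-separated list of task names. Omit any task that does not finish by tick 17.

completion order = C, D, F, E

t=0: ready={C} → run C
t=1: ready={C,D,F} → run C
t=2: ready={C,D,E,F} → run C
t=3: ready={D,E,F} → run D
t=4: ready={D,E,F} → run D
t=5: ready={E,F} → run F
t=6: ready={E,F} → run F
t=7: ready={E,F} → run F
t=8: ready={E,F} → run F
t=9: ready={E} → run E
t=10: ready={E} → run E
t=11: ready={E} → run E
t=12: ready={E} → run E
t=13: ready={E} → run E
t=14: ready={E} → run E
t=15: ready={E} → run E
t=16: (idle)
t=17: (idle)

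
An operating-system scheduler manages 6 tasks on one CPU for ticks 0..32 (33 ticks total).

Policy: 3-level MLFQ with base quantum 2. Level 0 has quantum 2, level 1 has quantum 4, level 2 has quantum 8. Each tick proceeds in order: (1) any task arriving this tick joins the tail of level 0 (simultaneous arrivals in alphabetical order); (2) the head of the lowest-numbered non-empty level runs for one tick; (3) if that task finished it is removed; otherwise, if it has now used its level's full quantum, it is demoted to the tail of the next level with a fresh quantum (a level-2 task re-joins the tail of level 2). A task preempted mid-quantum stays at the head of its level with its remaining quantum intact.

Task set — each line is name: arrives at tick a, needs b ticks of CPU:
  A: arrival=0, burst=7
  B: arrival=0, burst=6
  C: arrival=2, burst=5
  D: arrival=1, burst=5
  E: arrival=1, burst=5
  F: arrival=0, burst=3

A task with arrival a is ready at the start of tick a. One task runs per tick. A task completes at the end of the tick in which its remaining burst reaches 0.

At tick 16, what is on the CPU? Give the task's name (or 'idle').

running at tick 16 = B

t=0: L0/L1/L2 = ABF/-/- → run A
t=1: L0/L1/L2 = ABFDE/-/- → run A
t=2: L0/L1/L2 = BFDEC/A/- → run B
t=3: L0/L1/L2 = BFDEC/A/- → run B
t=4: L0/L1/L2 = FDEC/AB/- → run F
t=5: L0/L1/L2 = FDEC/AB/- → run F
t=6: L0/L1/L2 = DEC/ABF/- → run D
t=7: L0/L1/L2 = DEC/ABF/- → run D
t=8: L0/L1/L2 = EC/ABFD/- → run E
t=9: L0/L1/L2 = EC/ABFD/- → run E
t=10: L0/L1/L2 = C/ABFDE/- → run C
t=11: L0/L1/L2 = C/ABFDE/- → run C
t=12: L0/L1/L2 = -/ABFDEC/- → run A
t=13: L0/L1/L2 = -/ABFDEC/- → run A
t=14: L0/L1/L2 = -/ABFDEC/- → run A
t=15: L0/L1/L2 = -/ABFDEC/- → run A
t=16: L0/L1/L2 = -/BFDEC/A → run B
t=17: L0/L1/L2 = -/BFDEC/A → run B
t=18: L0/L1/L2 = -/BFDEC/A → run B
t=19: L0/L1/L2 = -/BFDEC/A → run B
t=20: L0/L1/L2 = -/FDEC/A → run F
t=21: L0/L1/L2 = -/DEC/A → run D
t=22: L0/L1/L2 = -/DEC/A → run D
t=23: L0/L1/L2 = -/DEC/A → run D
t=24: L0/L1/L2 = -/EC/A → run E
t=25: L0/L1/L2 = -/EC/A → run E
t=26: L0/L1/L2 = -/EC/A → run E
t=27: L0/L1/L2 = -/C/A → run C
t=28: L0/L1/L2 = -/C/A → run C
t=29: L0/L1/L2 = -/C/A → run C
t=30: L0/L1/L2 = -/-/A → run A
t=31: (idle)
t=32: (idle)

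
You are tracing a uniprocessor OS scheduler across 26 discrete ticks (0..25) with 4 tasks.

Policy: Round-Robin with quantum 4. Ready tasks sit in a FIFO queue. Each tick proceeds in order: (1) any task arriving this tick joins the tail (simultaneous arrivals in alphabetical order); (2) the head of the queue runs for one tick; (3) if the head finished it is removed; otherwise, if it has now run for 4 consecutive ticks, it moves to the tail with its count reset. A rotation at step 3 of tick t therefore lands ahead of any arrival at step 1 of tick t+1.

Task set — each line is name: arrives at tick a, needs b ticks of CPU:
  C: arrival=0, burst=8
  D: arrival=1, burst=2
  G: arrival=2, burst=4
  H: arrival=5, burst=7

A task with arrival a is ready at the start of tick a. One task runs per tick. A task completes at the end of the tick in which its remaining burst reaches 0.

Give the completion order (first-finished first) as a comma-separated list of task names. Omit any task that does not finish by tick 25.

completion order = D, G, C, H

t=0: queue=[C] q_used=0 → run C
t=1: queue=[C,D] q_used=1 → run C
t=2: queue=[C,D,G] q_used=2 → run C
t=3: queue=[C,D,G] q_used=3 → run C
t=4: queue=[D,G,C] q_used=0 → run D
t=5: queue=[D,G,C,H] q_used=1 → run D
t=6: queue=[G,C,H] q_used=0 → run G
t=7: queue=[G,C,H] q_used=1 → run G
t=8: queue=[G,C,H] q_used=2 → run G
t=9: queue=[G,C,H] q_used=3 → run G
t=10: queue=[C,H] q_used=0 → run C
t=11: queue=[C,H] q_used=1 → run C
t=12: queue=[C,H] q_used=2 → run C
t=13: queue=[C,H] q_used=3 → run C
t=14: queue=[H] q_used=0 → run H
t=15: queue=[H] q_used=1 → run H
t=16: queue=[H] q_used=2 → run H
t=17: queue=[H] q_used=3 → run H
t=18: queue=[H] q_used=0 → run H
t=19: queue=[H] q_used=1 → run H
t=20: queue=[H] q_used=2 → run H
t=21: (idle)
t=22: (idle)
t=23: (idle)
t=24: (idle)
t=25: (idle)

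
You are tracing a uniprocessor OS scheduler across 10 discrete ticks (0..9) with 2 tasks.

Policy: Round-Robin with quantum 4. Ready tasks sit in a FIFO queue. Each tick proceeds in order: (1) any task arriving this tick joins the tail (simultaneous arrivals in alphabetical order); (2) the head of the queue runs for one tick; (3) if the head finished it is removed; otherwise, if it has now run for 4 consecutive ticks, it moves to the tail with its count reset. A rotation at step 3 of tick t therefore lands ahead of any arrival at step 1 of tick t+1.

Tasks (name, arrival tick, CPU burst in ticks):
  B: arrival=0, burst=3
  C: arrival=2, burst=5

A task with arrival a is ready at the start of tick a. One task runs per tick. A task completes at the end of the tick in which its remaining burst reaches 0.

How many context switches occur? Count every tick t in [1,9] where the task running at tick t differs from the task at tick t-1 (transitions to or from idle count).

context switches = 2

t=0: queue=[B] q_used=0 → run B
t=1: queue=[B] q_used=1 → run B
t=2: queue=[B,C] q_used=2 → run B
t=3: queue=[C] q_used=0 → run C
t=4: queue=[C] q_used=1 → run C
t=5: queue=[C] q_used=2 → run C
t=6: queue=[C] q_used=3 → run C
t=7: queue=[C] q_used=0 → run C
t=8: (idle)
t=9: (idle)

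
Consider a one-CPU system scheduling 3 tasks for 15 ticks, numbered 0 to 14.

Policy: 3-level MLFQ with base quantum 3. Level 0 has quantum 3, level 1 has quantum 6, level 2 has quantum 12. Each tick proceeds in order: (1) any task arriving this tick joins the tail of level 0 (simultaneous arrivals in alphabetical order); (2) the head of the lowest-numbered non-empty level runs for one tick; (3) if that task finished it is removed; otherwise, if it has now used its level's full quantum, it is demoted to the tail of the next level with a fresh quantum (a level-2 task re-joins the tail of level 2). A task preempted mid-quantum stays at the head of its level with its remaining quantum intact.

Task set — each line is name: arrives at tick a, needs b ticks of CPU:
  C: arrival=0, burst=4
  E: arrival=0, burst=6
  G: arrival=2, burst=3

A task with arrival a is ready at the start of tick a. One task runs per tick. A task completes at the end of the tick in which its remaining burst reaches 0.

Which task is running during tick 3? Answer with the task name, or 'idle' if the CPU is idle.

running at tick 3 = E

t=0: L0/L1/L2 = CE/-/- → run C
t=1: L0/L1/L2 = CE/-/- → run C
t=2: L0/L1/L2 = CEG/-/- → run C
t=3: L0/L1/L2 = EG/C/- → run E
t=4: L0/L1/L2 = EG/C/- → run E
t=5: L0/L1/L2 = EG/C/- → run E
t=6: L0/L1/L2 = G/CE/- → run G
t=7: L0/L1/L2 = G/CE/- → run G
t=8: L0/L1/L2 = G/CE/- → run G
t=9: L0/L1/L2 = -/CE/- → run C
t=10: L0/L1/L2 = -/E/- → run E
t=11: L0/L1/L2 = -/E/- → run E
t=12: L0/L1/L2 = -/E/- → run E
t=13: (idle)
t=14: (idle)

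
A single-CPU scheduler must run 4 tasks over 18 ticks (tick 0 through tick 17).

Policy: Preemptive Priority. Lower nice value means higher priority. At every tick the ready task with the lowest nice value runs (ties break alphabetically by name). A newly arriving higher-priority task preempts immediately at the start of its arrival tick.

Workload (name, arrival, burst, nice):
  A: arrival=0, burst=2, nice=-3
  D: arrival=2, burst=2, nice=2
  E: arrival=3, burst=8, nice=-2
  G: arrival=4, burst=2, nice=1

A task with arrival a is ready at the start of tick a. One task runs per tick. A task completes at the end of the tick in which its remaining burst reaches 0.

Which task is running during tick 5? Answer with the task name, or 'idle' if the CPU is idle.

t=0: ready={A} → run A
t=1: ready={A} → run A
t=2: ready={D} → run D
t=3: ready={D,E} → run E
t=4: ready={D,E,G} → run E
t=5: ready={D,E,G} → run E
t=6: ready={D,E,G} → run E
t=7: ready={D,E,G} → run E
t=8: ready={D,E,G} → run E
t=9: ready={D,E,G} → run E
t=10: ready={D,E,G} → run E
t=11: ready={D,G} → run G
t=12: ready={D,G} → run G
t=13: ready={D} → run D
t=14: (idle)
t=15: (idle)
t=16: (idle)
t=17: (idle)

running at tick 5 = E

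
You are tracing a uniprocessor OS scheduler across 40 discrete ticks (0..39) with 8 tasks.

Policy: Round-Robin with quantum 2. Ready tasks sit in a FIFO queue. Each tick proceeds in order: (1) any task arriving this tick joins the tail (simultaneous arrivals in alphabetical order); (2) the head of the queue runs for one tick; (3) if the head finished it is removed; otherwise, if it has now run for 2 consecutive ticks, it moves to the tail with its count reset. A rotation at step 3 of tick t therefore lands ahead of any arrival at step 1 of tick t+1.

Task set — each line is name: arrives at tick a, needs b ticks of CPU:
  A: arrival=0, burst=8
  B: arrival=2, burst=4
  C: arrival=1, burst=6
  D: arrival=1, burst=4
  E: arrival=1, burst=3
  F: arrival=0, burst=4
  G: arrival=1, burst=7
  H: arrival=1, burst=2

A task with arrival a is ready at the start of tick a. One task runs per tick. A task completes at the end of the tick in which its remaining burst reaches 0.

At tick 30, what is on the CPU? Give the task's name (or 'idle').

t=0: queue=[A,F] q_used=0 → run A
t=1: queue=[A,F,C,D,E,G,H] q_used=1 → run A
t=2: queue=[F,C,D,E,G,H,A,B] q_used=0 → run F
t=3: queue=[F,C,D,E,G,H,A,B] q_used=1 → run F
t=4: queue=[C,D,E,G,H,A,B,F] q_used=0 → run C
t=5: queue=[C,D,E,G,H,A,B,F] q_used=1 → run C
t=6: queue=[D,E,G,H,A,B,F,C] q_used=0 → run D
t=7: queue=[D,E,G,H,A,B,F,C] q_used=1 → run D
t=8: queue=[E,G,H,A,B,F,C,D] q_used=0 → run E
t=9: queue=[E,G,H,A,B,F,C,D] q_used=1 → run E
t=10: queue=[G,H,A,B,F,C,D,E] q_used=0 → run G
t=11: queue=[G,H,A,B,F,C,D,E] q_used=1 → run G
t=12: queue=[H,A,B,F,C,D,E,G] q_used=0 → run H
t=13: queue=[H,A,B,F,C,D,E,G] q_used=1 → run H
t=14: queue=[A,B,F,C,D,E,G] q_used=0 → run A
t=15: queue=[A,B,F,C,D,E,G] q_used=1 → run A
t=16: queue=[B,F,C,D,E,G,A] q_used=0 → run B
t=17: queue=[B,F,C,D,E,G,A] q_used=1 → run B
t=18: queue=[F,C,D,E,G,A,B] q_used=0 → run F
t=19: queue=[F,C,D,E,G,A,B] q_used=1 → run F
t=20: queue=[C,D,E,G,A,B] q_used=0 → run C
t=21: queue=[C,D,E,G,A,B] q_used=1 → run C
t=22: queue=[D,E,G,A,B,C] q_used=0 → run D
t=23: queue=[D,E,G,A,B,C] q_used=1 → run D
t=24: queue=[E,G,A,B,C] q_used=0 → run E
t=25: queue=[G,A,B,C] q_used=0 → run G
t=26: queue=[G,A,B,C] q_used=1 → run G
t=27: queue=[A,B,C,G] q_used=0 → run A
t=28: queue=[A,B,C,G] q_used=1 → run A
t=29: queue=[B,C,G,A] q_used=0 → run B
t=30: queue=[B,C,G,A] q_used=1 → run B
t=31: queue=[C,G,A] q_used=0 → run C
t=32: queue=[C,G,A] q_used=1 → run C
t=33: queue=[G,A] q_used=0 → run G
t=34: queue=[G,A] q_used=1 → run G
t=35: queue=[A,G] q_used=0 → run A
t=36: queue=[A,G] q_used=1 → run A
t=37: queue=[G] q_used=0 → run G
t=38: (idle)
t=39: (idle)

running at tick 30 = B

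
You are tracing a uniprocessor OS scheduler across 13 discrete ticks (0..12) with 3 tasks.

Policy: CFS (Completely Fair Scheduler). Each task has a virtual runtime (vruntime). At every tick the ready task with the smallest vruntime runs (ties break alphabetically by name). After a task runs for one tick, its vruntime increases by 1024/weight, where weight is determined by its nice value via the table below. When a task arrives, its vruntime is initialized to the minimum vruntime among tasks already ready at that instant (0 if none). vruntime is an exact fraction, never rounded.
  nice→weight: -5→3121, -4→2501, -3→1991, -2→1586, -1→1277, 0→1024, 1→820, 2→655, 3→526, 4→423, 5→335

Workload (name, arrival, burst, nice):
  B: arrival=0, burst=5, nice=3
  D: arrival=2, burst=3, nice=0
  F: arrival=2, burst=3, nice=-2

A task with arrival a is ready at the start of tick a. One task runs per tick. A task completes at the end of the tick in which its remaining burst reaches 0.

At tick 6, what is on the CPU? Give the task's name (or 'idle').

running at tick 6 = D

t=0: vr[B=0] → run B
t=1: vr[B=512/263] → run B
t=2: vr[B=1024/263 D=1024/263 F=1024/263] → run B
t=3: vr[B=1536/263 D=1024/263 F=1024/263] → run D
t=4: vr[B=1536/263 D=1287/263 F=1024/263] → run F
t=5: vr[B=1536/263 D=1287/263 F=946688/208559] → run F
t=6: vr[B=1536/263 D=1287/263 F=1081344/208559] → run D
t=7: vr[B=1536/263 D=1550/263 F=1081344/208559] → run F
t=8: vr[B=1536/263 D=1550/263] → run B
t=9: vr[B=2048/263 D=1550/263] → run D
t=10: vr[B=2048/263] → run B
t=11: (idle)
t=12: (idle)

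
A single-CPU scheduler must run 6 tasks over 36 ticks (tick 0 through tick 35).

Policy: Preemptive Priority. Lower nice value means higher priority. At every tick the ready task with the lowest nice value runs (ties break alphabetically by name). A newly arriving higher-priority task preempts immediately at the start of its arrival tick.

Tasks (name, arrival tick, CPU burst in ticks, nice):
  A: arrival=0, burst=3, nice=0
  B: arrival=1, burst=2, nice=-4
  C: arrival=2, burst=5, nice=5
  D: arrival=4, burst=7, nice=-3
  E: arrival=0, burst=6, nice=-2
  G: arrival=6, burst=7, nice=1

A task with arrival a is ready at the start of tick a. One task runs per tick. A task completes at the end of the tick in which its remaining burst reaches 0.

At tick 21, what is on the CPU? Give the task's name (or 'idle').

running at tick 21 = G

t=0: ready={A,E} → run E
t=1: ready={A,B,E} → run B
t=2: ready={A,B,C,E} → run B
t=3: ready={A,C,E} → run E
t=4: ready={A,C,D,E} → run D
t=5: ready={A,C,D,E} → run D
t=6: ready={A,C,D,E,G} → run D
t=7: ready={A,C,D,E,G} → run D
t=8: ready={A,C,D,E,G} → run D
t=9: ready={A,C,D,E,G} → run D
t=10: ready={A,C,D,E,G} → run D
t=11: ready={A,C,E,G} → run E
t=12: ready={A,C,E,G} → run E
t=13: ready={A,C,E,G} → run E
t=14: ready={A,C,E,G} → run E
t=15: ready={A,C,G} → run A
t=16: ready={A,C,G} → run A
t=17: ready={A,C,G} → run A
t=18: ready={C,G} → run G
t=19: ready={C,G} → run G
t=20: ready={C,G} → run G
t=21: ready={C,G} → run G
t=22: ready={C,G} → run G
t=23: ready={C,G} → run G
t=24: ready={C,G} → run G
t=25: ready={C} → run C
t=26: ready={C} → run C
t=27: ready={C} → run C
t=28: ready={C} → run C
t=29: ready={C} → run C
t=30: (idle)
t=31: (idle)
t=32: (idle)
t=33: (idle)
t=34: (idle)
t=35: (idle)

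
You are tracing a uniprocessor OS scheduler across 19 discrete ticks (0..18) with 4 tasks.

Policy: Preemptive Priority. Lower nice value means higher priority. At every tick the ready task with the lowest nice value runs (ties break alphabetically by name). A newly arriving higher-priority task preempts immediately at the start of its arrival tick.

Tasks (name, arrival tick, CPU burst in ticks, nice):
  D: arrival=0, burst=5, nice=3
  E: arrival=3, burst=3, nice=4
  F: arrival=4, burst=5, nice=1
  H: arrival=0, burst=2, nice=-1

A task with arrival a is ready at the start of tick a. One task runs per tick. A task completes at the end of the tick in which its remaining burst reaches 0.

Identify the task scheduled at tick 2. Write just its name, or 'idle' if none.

running at tick 2 = D

t=0: ready={D,H} → run H
t=1: ready={D,H} → run H
t=2: ready={D} → run D
t=3: ready={D,E} → run D
t=4: ready={D,E,F} → run F
t=5: ready={D,E,F} → run F
t=6: ready={D,E,F} → run F
t=7: ready={D,E,F} → run F
t=8: ready={D,E,F} → run F
t=9: ready={D,E} → run D
t=10: ready={D,E} → run D
t=11: ready={D,E} → run D
t=12: ready={E} → run E
t=13: ready={E} → run E
t=14: ready={E} → run E
t=15: (idle)
t=16: (idle)
t=17: (idle)
t=18: (idle)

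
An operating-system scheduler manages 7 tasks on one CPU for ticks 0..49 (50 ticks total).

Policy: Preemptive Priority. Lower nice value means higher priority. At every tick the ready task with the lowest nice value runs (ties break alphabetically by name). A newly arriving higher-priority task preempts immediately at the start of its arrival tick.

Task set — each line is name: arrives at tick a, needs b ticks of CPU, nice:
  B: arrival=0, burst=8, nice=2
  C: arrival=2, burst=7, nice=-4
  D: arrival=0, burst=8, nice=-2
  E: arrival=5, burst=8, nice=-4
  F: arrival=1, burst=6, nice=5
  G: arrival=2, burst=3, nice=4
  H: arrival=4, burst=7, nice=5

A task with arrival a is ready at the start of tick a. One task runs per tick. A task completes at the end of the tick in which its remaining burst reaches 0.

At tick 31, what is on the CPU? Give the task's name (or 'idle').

t=0: ready={B,D} → run D
t=1: ready={B,D,F} → run D
t=2: ready={B,C,D,F,G} → run C
t=3: ready={B,C,D,F,G} → run C
t=4: ready={B,C,D,F,G,H} → run C
t=5: ready={B,C,D,E,F,G,H} → run C
t=6: ready={B,C,D,E,F,G,H} → run C
t=7: ready={B,C,D,E,F,G,H} → run C
t=8: ready={B,C,D,E,F,G,H} → run C
t=9: ready={B,D,E,F,G,H} → run E
t=10: ready={B,D,E,F,G,H} → run E
t=11: ready={B,D,E,F,G,H} → run E
t=12: ready={B,D,E,F,G,H} → run E
t=13: ready={B,D,E,F,G,H} → run E
t=14: ready={B,D,E,F,G,H} → run E
t=15: ready={B,D,E,F,G,H} → run E
t=16: ready={B,D,E,F,G,H} → run E
t=17: ready={B,D,F,G,H} → run D
t=18: ready={B,D,F,G,H} → run D
t=19: ready={B,D,F,G,H} → run D
t=20: ready={B,D,F,G,H} → run D
t=21: ready={B,D,F,G,H} → run D
t=22: ready={B,D,F,G,H} → run D
t=23: ready={B,F,G,H} → run B
t=24: ready={B,F,G,H} → run B
t=25: ready={B,F,G,H} → run B
t=26: ready={B,F,G,H} → run B
t=27: ready={B,F,G,H} → run B
t=28: ready={B,F,G,H} → run B
t=29: ready={B,F,G,H} → run B
t=30: ready={B,F,G,H} → run B
t=31: ready={F,G,H} → run G
t=32: ready={F,G,H} → run G
t=33: ready={F,G,H} → run G
t=34: ready={F,H} → run F
t=35: ready={F,H} → run F
t=36: ready={F,H} → run F
t=37: ready={F,H} → run F
t=38: ready={F,H} → run F
t=39: ready={F,H} → run F
t=40: ready={H} → run H
t=41: ready={H} → run H
t=42: ready={H} → run H
t=43: ready={H} → run H
t=44: ready={H} → run H
t=45: ready={H} → run H
t=46: ready={H} → run H
t=47: (idle)
t=48: (idle)
t=49: (idle)

running at tick 31 = G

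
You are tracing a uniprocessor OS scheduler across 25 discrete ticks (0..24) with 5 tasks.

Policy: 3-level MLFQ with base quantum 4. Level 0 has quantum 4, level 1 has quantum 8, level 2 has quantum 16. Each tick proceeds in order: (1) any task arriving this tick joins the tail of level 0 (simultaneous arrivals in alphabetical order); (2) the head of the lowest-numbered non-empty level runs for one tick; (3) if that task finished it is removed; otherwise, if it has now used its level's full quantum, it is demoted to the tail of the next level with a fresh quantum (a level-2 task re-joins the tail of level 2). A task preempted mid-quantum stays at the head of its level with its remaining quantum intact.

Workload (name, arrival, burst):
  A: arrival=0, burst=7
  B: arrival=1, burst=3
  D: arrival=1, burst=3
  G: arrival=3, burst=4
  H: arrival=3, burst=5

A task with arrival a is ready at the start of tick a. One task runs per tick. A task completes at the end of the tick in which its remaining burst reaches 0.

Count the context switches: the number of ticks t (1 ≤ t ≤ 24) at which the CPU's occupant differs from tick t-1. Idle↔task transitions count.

context switches = 7

t=0: L0/L1/L2 = A/-/- → run A
t=1: L0/L1/L2 = ABD/-/- → run A
t=2: L0/L1/L2 = ABD/-/- → run A
t=3: L0/L1/L2 = ABDGH/-/- → run A
t=4: L0/L1/L2 = BDGH/A/- → run B
t=5: L0/L1/L2 = BDGH/A/- → run B
t=6: L0/L1/L2 = BDGH/A/- → run B
t=7: L0/L1/L2 = DGH/A/- → run D
t=8: L0/L1/L2 = DGH/A/- → run D
t=9: L0/L1/L2 = DGH/A/- → run D
t=10: L0/L1/L2 = GH/A/- → run G
t=11: L0/L1/L2 = GH/A/- → run G
t=12: L0/L1/L2 = GH/A/- → run G
t=13: L0/L1/L2 = GH/A/- → run G
t=14: L0/L1/L2 = H/A/- → run H
t=15: L0/L1/L2 = H/A/- → run H
t=16: L0/L1/L2 = H/A/- → run H
t=17: L0/L1/L2 = H/A/- → run H
t=18: L0/L1/L2 = -/AH/- → run A
t=19: L0/L1/L2 = -/AH/- → run A
t=20: L0/L1/L2 = -/AH/- → run A
t=21: L0/L1/L2 = -/H/- → run H
t=22: (idle)
t=23: (idle)
t=24: (idle)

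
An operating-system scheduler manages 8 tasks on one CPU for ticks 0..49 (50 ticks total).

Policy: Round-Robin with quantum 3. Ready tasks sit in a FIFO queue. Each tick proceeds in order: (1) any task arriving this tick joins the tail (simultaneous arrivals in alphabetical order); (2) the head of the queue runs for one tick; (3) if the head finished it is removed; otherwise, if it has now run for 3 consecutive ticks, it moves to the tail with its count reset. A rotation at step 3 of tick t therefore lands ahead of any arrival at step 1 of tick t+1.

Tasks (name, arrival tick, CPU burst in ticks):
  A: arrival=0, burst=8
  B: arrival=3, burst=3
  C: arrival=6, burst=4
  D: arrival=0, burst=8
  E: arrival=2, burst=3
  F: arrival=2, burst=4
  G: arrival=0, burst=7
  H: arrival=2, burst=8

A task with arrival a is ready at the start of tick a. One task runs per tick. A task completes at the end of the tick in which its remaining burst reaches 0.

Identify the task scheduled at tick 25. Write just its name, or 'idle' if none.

t=0: queue=[A,D,G] q_used=0 → run A
t=1: queue=[A,D,G] q_used=1 → run A
t=2: queue=[A,D,G,E,F,H] q_used=2 → run A
t=3: queue=[D,G,E,F,H,A,B] q_used=0 → run D
t=4: queue=[D,G,E,F,H,A,B] q_used=1 → run D
t=5: queue=[D,G,E,F,H,A,B] q_used=2 → run D
t=6: queue=[G,E,F,H,A,B,D,C] q_used=0 → run G
t=7: queue=[G,E,F,H,A,B,D,C] q_used=1 → run G
t=8: queue=[G,E,F,H,A,B,D,C] q_used=2 → run G
t=9: queue=[E,F,H,A,B,D,C,G] q_used=0 → run E
t=10: queue=[E,F,H,A,B,D,C,G] q_used=1 → run E
t=11: queue=[E,F,H,A,B,D,C,G] q_used=2 → run E
t=12: queue=[F,H,A,B,D,C,G] q_used=0 → run F
t=13: queue=[F,H,A,B,D,C,G] q_used=1 → run F
t=14: queue=[F,H,A,B,D,C,G] q_used=2 → run F
t=15: queue=[H,A,B,D,C,G,F] q_used=0 → run H
t=16: queue=[H,A,B,D,C,G,F] q_used=1 → run H
t=17: queue=[H,A,B,D,C,G,F] q_used=2 → run H
t=18: queue=[A,B,D,C,G,F,H] q_used=0 → run A
t=19: queue=[A,B,D,C,G,F,H] q_used=1 → run A
t=20: queue=[A,B,D,C,G,F,H] q_used=2 → run A
t=21: queue=[B,D,C,G,F,H,A] q_used=0 → run B
t=22: queue=[B,D,C,G,F,H,A] q_used=1 → run B
t=23: queue=[B,D,C,G,F,H,A] q_used=2 → run B
t=24: queue=[D,C,G,F,H,A] q_used=0 → run D
t=25: queue=[D,C,G,F,H,A] q_used=1 → run D
t=26: queue=[D,C,G,F,H,A] q_used=2 → run D
t=27: queue=[C,G,F,H,A,D] q_used=0 → run C
t=28: queue=[C,G,F,H,A,D] q_used=1 → run C
t=29: queue=[C,G,F,H,A,D] q_used=2 → run C
t=30: queue=[G,F,H,A,D,C] q_used=0 → run G
t=31: queue=[G,F,H,A,D,C] q_used=1 → run G
t=32: queue=[G,F,H,A,D,C] q_used=2 → run G
t=33: queue=[F,H,A,D,C,G] q_used=0 → run F
t=34: queue=[H,A,D,C,G] q_used=0 → run H
t=35: queue=[H,A,D,C,G] q_used=1 → run H
t=36: queue=[H,A,D,C,G] q_used=2 → run H
t=37: queue=[A,D,C,G,H] q_used=0 → run A
t=38: queue=[A,D,C,G,H] q_used=1 → run A
t=39: queue=[D,C,G,H] q_used=0 → run D
t=40: queue=[D,C,G,H] q_used=1 → run D
t=41: queue=[C,G,H] q_used=0 → run C
t=42: queue=[G,H] q_used=0 → run G
t=43: queue=[H] q_used=0 → run H
t=44: queue=[H] q_used=1 → run H
t=45: (idle)
t=46: (idle)
t=47: (idle)
t=48: (idle)
t=49: (idle)

running at tick 25 = D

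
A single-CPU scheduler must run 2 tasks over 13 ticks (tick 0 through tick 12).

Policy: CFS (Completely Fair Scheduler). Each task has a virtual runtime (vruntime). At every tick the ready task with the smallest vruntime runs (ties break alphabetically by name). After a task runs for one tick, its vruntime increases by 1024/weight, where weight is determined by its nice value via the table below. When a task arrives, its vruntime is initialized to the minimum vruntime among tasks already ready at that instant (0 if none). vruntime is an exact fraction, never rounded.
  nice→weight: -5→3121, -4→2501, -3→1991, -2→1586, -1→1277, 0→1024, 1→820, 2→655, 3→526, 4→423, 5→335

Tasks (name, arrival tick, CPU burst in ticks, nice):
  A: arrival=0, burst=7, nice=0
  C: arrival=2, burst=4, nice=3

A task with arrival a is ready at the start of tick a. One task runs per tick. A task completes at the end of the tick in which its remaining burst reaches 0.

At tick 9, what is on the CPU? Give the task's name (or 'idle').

running at tick 9 = A

t=0: vr[A=0] → run A
t=1: vr[A=1] → run A
t=2: vr[A=2 C=2] → run A
t=3: vr[A=3 C=2] → run C
t=4: vr[A=3 C=1038/263] → run A
t=5: vr[A=4 C=1038/263] → run C
t=6: vr[A=4 C=1550/263] → run A
t=7: vr[A=5 C=1550/263] → run A
t=8: vr[A=6 C=1550/263] → run C
t=9: vr[A=6 C=2062/263] → run A
t=10: vr[C=2062/263] → run C
t=11: (idle)
t=12: (idle)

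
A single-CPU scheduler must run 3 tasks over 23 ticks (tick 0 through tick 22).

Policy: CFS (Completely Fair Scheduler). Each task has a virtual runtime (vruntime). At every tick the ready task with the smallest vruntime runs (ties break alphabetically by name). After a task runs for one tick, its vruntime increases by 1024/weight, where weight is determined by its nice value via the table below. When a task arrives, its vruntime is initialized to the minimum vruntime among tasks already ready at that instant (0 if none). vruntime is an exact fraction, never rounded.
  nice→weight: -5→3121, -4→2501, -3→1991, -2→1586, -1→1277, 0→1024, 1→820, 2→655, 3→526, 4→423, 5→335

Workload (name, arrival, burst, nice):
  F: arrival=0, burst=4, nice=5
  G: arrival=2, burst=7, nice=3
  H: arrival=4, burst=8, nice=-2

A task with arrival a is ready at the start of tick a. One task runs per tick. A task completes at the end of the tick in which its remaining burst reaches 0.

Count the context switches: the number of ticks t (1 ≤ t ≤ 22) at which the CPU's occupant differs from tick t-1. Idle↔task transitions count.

context switches = 10

t=0: vr[F=0] → run F
t=1: vr[F=1024/335] → run F
t=2: vr[F=2048/335 G=2048/335] → run F
t=3: vr[F=3072/335 G=2048/335] → run G
t=4: vr[F=3072/335 G=710144/88105 H=710144/88105] → run G
t=5: vr[F=3072/335 G=881664/88105 H=710144/88105] → run H
t=6: vr[F=3072/335 G=881664/88105 H=608253952/69867265] → run H
t=7: vr[F=3072/335 G=881664/88105 H=653363712/69867265] → run F
t=8: vr[G=881664/88105 H=653363712/69867265] → run H
t=9: vr[G=881664/88105 H=698473472/69867265] → run H
t=10: vr[G=881664/88105 H=743583232/69867265] → run G
t=11: vr[G=1053184/88105 H=743583232/69867265] → run H
t=12: vr[G=1053184/88105 H=788692992/69867265] → run H
t=13: vr[G=1053184/88105 H=833802752/69867265] → run H
t=14: vr[G=1053184/88105 H=878912512/69867265] → run G
t=15: vr[G=1224704/88105 H=878912512/69867265] → run H
t=16: vr[G=1224704/88105] → run G
t=17: vr[G=1396224/88105] → run G
t=18: vr[G=1567744/88105] → run G
t=19: (idle)
t=20: (idle)
t=21: (idle)
t=22: (idle)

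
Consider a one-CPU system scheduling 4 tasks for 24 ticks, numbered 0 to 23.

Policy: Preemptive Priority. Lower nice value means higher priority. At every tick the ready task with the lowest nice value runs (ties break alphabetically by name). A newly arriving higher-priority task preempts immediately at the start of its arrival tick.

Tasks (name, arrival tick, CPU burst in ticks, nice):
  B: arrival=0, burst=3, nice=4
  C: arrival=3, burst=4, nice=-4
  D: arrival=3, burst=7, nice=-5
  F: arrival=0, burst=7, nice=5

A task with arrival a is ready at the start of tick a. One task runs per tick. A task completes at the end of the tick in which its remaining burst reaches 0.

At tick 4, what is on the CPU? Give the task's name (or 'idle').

running at tick 4 = D

t=0: ready={B,F} → run B
t=1: ready={B,F} → run B
t=2: ready={B,F} → run B
t=3: ready={C,D,F} → run D
t=4: ready={C,D,F} → run D
t=5: ready={C,D,F} → run D
t=6: ready={C,D,F} → run D
t=7: ready={C,D,F} → run D
t=8: ready={C,D,F} → run D
t=9: ready={C,D,F} → run D
t=10: ready={C,F} → run C
t=11: ready={C,F} → run C
t=12: ready={C,F} → run C
t=13: ready={C,F} → run C
t=14: ready={F} → run F
t=15: ready={F} → run F
t=16: ready={F} → run F
t=17: ready={F} → run F
t=18: ready={F} → run F
t=19: ready={F} → run F
t=20: ready={F} → run F
t=21: (idle)
t=22: (idle)
t=23: (idle)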